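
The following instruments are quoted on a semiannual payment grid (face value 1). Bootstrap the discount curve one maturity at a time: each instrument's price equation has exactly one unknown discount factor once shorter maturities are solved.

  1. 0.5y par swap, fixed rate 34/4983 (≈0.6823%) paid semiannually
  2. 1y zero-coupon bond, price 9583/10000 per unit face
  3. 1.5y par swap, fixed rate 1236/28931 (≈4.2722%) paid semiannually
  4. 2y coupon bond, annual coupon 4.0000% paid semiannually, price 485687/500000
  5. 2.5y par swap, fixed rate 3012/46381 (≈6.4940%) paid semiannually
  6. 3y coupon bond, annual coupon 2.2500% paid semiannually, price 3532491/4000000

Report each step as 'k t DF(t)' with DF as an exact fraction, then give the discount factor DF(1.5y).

1 1/2 4983/5000
2 1 9583/10000
3 3/2 4691/5000
4 2 2239/2500
5 5/2 4247/5000
6 3 8217/10000
DF(1.5y) = 4691/5000 ≈ 0.938200

step 1 [0.5y] swap r/2=17/4983: DF=(1 − 17/4983·(0))/(1+17/4983) = 4983/5000 ≈ 0.996600
step 2 [1y] zero: DF = P = 9583/10000 ≈ 0.958300
step 3 [1.5y] swap r/2=618/28931: DF=(1 − 618/28931·(0.996600+0.958300))/(1+618/28931) = 4691/5000 ≈ 0.938200
step 4 [2y] bond c/2=1/50: DF=(485687/500000 − 1/50·(0.996600+0.958300+0.938200))/(1+1/50) = 2239/2500 ≈ 0.895600
step 5 [2.5y] swap r/2=1506/46381: DF=(1 − 1506/46381·(0.996600+0.958300+0.938200+0.895600))/(1+1506/46381) = 4247/5000 ≈ 0.849400
step 6 [3y] bond c/2=9/800: DF=(3532491/4000000 − 9/800·(0.996600+0.958300+0.938200+0.895600+0.849400))/(1+9/800) = 8217/10000 ≈ 0.821700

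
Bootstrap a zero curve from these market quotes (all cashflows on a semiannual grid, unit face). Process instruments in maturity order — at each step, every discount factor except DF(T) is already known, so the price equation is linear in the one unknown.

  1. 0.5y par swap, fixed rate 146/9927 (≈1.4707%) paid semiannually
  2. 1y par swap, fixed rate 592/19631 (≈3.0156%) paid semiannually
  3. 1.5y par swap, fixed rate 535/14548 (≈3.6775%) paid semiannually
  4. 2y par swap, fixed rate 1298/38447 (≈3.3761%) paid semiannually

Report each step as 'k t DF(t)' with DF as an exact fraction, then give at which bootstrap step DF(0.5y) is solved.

1 1/2 9927/10000
2 1 1213/1250
3 3/2 1893/2000
4 2 9351/10000
DF(0.5y) is solved at step 1

step 1 [0.5y] swap r/2=73/9927: DF=(1 − 73/9927·(0))/(1+73/9927) = 9927/10000 ≈ 0.992700
step 2 [1y] swap r/2=296/19631: DF=(1 − 296/19631·(0.992700))/(1+296/19631) = 1213/1250 ≈ 0.970400
step 3 [1.5y] swap r/2=535/29096: DF=(1 − 535/29096·(0.992700+0.970400))/(1+535/29096) = 1893/2000 ≈ 0.946500
step 4 [2y] swap r/2=649/38447: DF=(1 − 649/38447·(0.992700+0.970400+0.946500))/(1+649/38447) = 9351/10000 ≈ 0.935100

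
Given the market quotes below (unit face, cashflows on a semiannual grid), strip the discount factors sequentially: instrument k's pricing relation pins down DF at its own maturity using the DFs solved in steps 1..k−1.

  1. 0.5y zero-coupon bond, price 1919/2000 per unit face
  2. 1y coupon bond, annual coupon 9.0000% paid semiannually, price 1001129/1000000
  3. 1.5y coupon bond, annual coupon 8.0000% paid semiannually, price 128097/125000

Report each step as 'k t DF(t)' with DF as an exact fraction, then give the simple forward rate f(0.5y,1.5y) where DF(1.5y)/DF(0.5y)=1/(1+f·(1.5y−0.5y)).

step 1 [0.5y] zero: DF = P = 1919/2000 ≈ 0.959500
step 2 [1y] bond c/2=9/200: DF=(1001129/1000000 − 9/200·(0.959500))/(1+9/200) = 9167/10000 ≈ 0.916700
step 3 [1.5y] bond c/2=1/25: DF=(128097/125000 − 1/25·(0.959500+0.916700))/(1+1/25) = 2283/2500 ≈ 0.913200

1 1/2 1919/2000
2 1 9167/10000
3 3/2 2283/2500
f(0.5y,1.5y) = ((1919/2000)/(2283/2500) − 1)/(1) = 463/9132 ≈ 5.0701%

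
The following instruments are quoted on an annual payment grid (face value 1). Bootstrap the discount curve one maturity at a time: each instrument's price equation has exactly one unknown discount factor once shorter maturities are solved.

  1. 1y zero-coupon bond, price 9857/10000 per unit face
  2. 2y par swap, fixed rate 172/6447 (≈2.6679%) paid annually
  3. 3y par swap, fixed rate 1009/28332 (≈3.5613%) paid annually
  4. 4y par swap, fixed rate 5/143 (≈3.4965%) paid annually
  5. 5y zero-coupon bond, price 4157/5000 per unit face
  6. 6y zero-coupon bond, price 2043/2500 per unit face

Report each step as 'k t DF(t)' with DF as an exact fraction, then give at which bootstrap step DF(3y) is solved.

1 1 9857/10000
2 2 2371/2500
3 3 8991/10000
4 4 1741/2000
5 5 4157/5000
6 6 2043/2500
DF(3y) is solved at step 3

step 1 [1y] zero: DF = P = 9857/10000 ≈ 0.985700
step 2 [2y] swap r/1=172/6447: DF=(1 − 172/6447·(0.985700))/(1+172/6447) = 2371/2500 ≈ 0.948400
step 3 [3y] swap r/1=1009/28332: DF=(1 − 1009/28332·(0.985700+0.948400))/(1+1009/28332) = 8991/10000 ≈ 0.899100
step 4 [4y] swap r/1=5/143: DF=(1 − 5/143·(0.985700+0.948400+0.899100))/(1+5/143) = 1741/2000 ≈ 0.870500
step 5 [5y] zero: DF = P = 4157/5000 ≈ 0.831400
step 6 [6y] zero: DF = P = 2043/2500 ≈ 0.817200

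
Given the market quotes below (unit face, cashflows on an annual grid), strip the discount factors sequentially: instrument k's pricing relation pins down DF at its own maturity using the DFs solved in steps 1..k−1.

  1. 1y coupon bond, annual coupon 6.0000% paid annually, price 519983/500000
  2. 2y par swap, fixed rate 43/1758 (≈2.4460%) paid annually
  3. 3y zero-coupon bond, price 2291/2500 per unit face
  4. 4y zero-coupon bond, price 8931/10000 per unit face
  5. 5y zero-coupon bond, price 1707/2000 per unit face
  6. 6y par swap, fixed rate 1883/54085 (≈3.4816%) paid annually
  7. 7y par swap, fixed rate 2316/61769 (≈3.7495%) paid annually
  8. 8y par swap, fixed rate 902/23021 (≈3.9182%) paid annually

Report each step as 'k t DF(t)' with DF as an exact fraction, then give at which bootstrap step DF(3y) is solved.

step 1 [1y] bond c/1=3/50: DF=(519983/500000 − 3/50·(0))/(1+3/50) = 9811/10000 ≈ 0.981100
step 2 [2y] swap r/1=43/1758: DF=(1 − 43/1758·(0.981100))/(1+43/1758) = 9527/10000 ≈ 0.952700
step 3 [3y] zero: DF = P = 2291/2500 ≈ 0.916400
step 4 [4y] zero: DF = P = 8931/10000 ≈ 0.893100
step 5 [5y] zero: DF = P = 1707/2000 ≈ 0.853500
step 6 [6y] swap r/1=1883/54085: DF=(1 − 1883/54085·(0.981100+0.952700+0.916400+0.893100+0.853500))/(1+1883/54085) = 8117/10000 ≈ 0.811700
step 7 [7y] swap r/1=2316/61769: DF=(1 − 2316/61769·(0.981100+0.952700+0.916400+0.893100+0.853500+0.811700))/(1+2316/61769) = 1921/2500 ≈ 0.768400
step 8 [8y] swap r/1=902/23021: DF=(1 − 902/23021·(0.981100+0.952700+0.916400+0.893100+0.853500+0.811700+0.768400))/(1+902/23021) = 3647/5000 ≈ 0.729400

1 1 9811/10000
2 2 9527/10000
3 3 2291/2500
4 4 8931/10000
5 5 1707/2000
6 6 8117/10000
7 7 1921/2500
8 8 3647/5000
DF(3y) is solved at step 3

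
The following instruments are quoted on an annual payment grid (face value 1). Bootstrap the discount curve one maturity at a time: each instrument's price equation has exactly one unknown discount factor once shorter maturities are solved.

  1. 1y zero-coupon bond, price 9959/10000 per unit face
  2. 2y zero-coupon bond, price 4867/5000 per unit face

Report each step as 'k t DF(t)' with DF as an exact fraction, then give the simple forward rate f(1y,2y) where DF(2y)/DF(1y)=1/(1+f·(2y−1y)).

step 1 [1y] zero: DF = P = 9959/10000 ≈ 0.995900
step 2 [2y] zero: DF = P = 4867/5000 ≈ 0.973400

1 1 9959/10000
2 2 4867/5000
f(1y,2y) = ((9959/10000)/(4867/5000) − 1)/(1) = 225/9734 ≈ 2.3115%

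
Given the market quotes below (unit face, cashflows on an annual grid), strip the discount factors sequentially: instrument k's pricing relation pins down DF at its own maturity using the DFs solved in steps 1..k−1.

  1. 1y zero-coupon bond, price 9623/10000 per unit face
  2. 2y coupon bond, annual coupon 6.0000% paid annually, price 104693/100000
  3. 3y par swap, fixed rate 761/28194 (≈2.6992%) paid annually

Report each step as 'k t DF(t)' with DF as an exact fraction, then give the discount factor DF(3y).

1 1 9623/10000
2 2 2333/2500
3 3 9239/10000
DF(3y) = 9239/10000 ≈ 0.923900

step 1 [1y] zero: DF = P = 9623/10000 ≈ 0.962300
step 2 [2y] bond c/1=3/50: DF=(104693/100000 − 3/50·(0.962300))/(1+3/50) = 2333/2500 ≈ 0.933200
step 3 [3y] swap r/1=761/28194: DF=(1 − 761/28194·(0.962300+0.933200))/(1+761/28194) = 9239/10000 ≈ 0.923900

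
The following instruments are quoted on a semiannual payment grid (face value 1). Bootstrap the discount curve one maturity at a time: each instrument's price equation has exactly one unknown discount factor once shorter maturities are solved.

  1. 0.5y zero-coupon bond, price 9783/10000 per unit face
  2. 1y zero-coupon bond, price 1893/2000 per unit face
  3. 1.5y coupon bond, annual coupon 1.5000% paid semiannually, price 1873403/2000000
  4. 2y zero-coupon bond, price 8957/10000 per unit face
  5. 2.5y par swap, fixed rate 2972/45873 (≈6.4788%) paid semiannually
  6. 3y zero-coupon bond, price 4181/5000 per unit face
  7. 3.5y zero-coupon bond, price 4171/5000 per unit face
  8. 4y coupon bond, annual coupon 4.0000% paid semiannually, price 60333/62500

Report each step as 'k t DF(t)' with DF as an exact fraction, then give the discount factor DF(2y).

step 1 [0.5y] zero: DF = P = 9783/10000 ≈ 0.978300
step 2 [1y] zero: DF = P = 1893/2000 ≈ 0.946500
step 3 [1.5y] bond c/2=3/400: DF=(1873403/2000000 − 3/400·(0.978300+0.946500))/(1+3/400) = 4577/5000 ≈ 0.915400
step 4 [2y] zero: DF = P = 8957/10000 ≈ 0.895700
step 5 [2.5y] swap r/2=1486/45873: DF=(1 − 1486/45873·(0.978300+0.946500+0.915400+0.895700))/(1+1486/45873) = 4257/5000 ≈ 0.851400
step 6 [3y] zero: DF = P = 4181/5000 ≈ 0.836200
step 7 [3.5y] zero: DF = P = 4171/5000 ≈ 0.834200
step 8 [4y] bond c/2=1/50: DF=(60333/62500 − 1/50·(0.978300+0.946500+0.915400+0.895700+0.851400+0.836200+0.834200))/(1+1/50) = 8237/10000 ≈ 0.823700

1 1/2 9783/10000
2 1 1893/2000
3 3/2 4577/5000
4 2 8957/10000
5 5/2 4257/5000
6 3 4181/5000
7 7/2 4171/5000
8 4 8237/10000
DF(2y) = 8957/10000 ≈ 0.895700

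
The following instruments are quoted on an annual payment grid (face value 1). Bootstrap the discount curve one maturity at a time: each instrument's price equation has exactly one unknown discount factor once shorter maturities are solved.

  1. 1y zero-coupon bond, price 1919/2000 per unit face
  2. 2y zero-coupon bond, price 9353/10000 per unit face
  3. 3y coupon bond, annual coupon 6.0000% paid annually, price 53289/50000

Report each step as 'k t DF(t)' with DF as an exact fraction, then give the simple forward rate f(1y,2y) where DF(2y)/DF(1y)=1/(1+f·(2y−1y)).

step 1 [1y] zero: DF = P = 1919/2000 ≈ 0.959500
step 2 [2y] zero: DF = P = 9353/10000 ≈ 0.935300
step 3 [3y] bond c/1=3/50: DF=(53289/50000 − 3/50·(0.959500+0.935300))/(1+3/50) = 4491/5000 ≈ 0.898200

1 1 1919/2000
2 2 9353/10000
3 3 4491/5000
f(1y,2y) = ((1919/2000)/(9353/10000) − 1)/(1) = 242/9353 ≈ 2.5874%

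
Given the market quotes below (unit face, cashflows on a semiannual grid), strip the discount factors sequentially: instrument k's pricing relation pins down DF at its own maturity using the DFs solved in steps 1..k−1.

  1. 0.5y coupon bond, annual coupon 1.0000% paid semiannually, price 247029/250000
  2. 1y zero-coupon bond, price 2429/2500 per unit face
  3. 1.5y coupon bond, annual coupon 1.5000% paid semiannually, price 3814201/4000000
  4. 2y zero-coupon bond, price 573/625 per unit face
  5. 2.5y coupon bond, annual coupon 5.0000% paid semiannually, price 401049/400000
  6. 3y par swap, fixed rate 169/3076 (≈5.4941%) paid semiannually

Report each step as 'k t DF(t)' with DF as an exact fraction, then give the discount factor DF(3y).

step 1 [0.5y] bond c/2=1/200: DF=(247029/250000 − 1/200·(0))/(1+1/200) = 1229/1250 ≈ 0.983200
step 2 [1y] zero: DF = P = 2429/2500 ≈ 0.971600
step 3 [1.5y] bond c/2=3/400: DF=(3814201/4000000 − 3/400·(0.983200+0.971600))/(1+3/400) = 9319/10000 ≈ 0.931900
step 4 [2y] zero: DF = P = 573/625 ≈ 0.916800
step 5 [2.5y] bond c/2=1/40: DF=(401049/400000 − 1/40·(0.983200+0.971600+0.931900+0.916800))/(1+1/40) = 4427/5000 ≈ 0.885400
step 6 [3y] swap r/2=169/6152: DF=(1 − 169/6152·(0.983200+0.971600+0.931900+0.916800+0.885400))/(1+169/6152) = 8479/10000 ≈ 0.847900

1 1/2 1229/1250
2 1 2429/2500
3 3/2 9319/10000
4 2 573/625
5 5/2 4427/5000
6 3 8479/10000
DF(3y) = 8479/10000 ≈ 0.847900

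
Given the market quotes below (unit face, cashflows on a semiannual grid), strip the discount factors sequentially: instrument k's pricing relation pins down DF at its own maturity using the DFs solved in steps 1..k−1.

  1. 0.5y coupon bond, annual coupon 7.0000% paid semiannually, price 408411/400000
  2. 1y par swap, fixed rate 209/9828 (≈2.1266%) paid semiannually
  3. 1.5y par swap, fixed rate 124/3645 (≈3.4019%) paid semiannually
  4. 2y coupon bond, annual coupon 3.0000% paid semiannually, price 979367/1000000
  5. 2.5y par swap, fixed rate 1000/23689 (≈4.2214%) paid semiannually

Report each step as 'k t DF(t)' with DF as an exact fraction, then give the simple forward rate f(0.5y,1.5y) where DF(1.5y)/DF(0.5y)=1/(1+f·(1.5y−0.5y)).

1 1/2 1973/2000
2 1 9791/10000
3 3/2 594/625
4 2 4609/5000
5 5/2 9/10
f(0.5y,1.5y) = ((1973/2000)/(594/625) − 1)/(1) = 361/9504 ≈ 3.7984%

step 1 [0.5y] bond c/2=7/200: DF=(408411/400000 − 7/200·(0))/(1+7/200) = 1973/2000 ≈ 0.986500
step 2 [1y] swap r/2=209/19656: DF=(1 − 209/19656·(0.986500))/(1+209/19656) = 9791/10000 ≈ 0.979100
step 3 [1.5y] swap r/2=62/3645: DF=(1 − 62/3645·(0.986500+0.979100))/(1+62/3645) = 594/625 ≈ 0.950400
step 4 [2y] bond c/2=3/200: DF=(979367/1000000 − 3/200·(0.986500+0.979100+0.950400))/(1+3/200) = 4609/5000 ≈ 0.921800
step 5 [2.5y] swap r/2=500/23689: DF=(1 − 500/23689·(0.986500+0.979100+0.950400+0.921800))/(1+500/23689) = 9/10 ≈ 0.900000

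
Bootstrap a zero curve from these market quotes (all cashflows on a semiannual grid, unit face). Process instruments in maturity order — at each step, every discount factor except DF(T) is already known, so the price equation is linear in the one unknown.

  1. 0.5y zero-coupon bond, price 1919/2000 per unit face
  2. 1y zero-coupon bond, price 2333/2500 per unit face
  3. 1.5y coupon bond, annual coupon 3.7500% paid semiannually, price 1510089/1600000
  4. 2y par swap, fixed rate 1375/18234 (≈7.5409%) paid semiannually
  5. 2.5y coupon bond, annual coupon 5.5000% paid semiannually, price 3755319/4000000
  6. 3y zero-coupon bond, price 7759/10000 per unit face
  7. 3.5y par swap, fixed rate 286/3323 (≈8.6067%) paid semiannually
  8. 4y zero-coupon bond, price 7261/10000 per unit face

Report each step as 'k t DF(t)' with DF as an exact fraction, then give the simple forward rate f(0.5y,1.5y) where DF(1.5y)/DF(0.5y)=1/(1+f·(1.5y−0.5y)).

step 1 [0.5y] zero: DF = P = 1919/2000 ≈ 0.959500
step 2 [1y] zero: DF = P = 2333/2500 ≈ 0.933200
step 3 [1.5y] bond c/2=3/160: DF=(1510089/1600000 − 3/160·(0.959500+0.933200))/(1+3/160) = 2229/2500 ≈ 0.891600
step 4 [2y] swap r/2=1375/36468: DF=(1 − 1375/36468·(0.959500+0.933200+0.891600))/(1+1375/36468) = 69/80 ≈ 0.862500
step 5 [2.5y] bond c/2=11/400: DF=(3755319/4000000 − 11/400·(0.959500+0.933200+0.891600+0.862500))/(1+11/400) = 8161/10000 ≈ 0.816100
step 6 [3y] zero: DF = P = 7759/10000 ≈ 0.775900
step 7 [3.5y] swap r/2=143/3323: DF=(1 − 143/3323·(0.959500+0.933200+0.891600+0.862500+0.816100+0.775900))/(1+143/3323) = 3713/5000 ≈ 0.742600
step 8 [4y] zero: DF = P = 7261/10000 ≈ 0.726100

1 1/2 1919/2000
2 1 2333/2500
3 3/2 2229/2500
4 2 69/80
5 5/2 8161/10000
6 3 7759/10000
7 7/2 3713/5000
8 4 7261/10000
f(0.5y,1.5y) = ((1919/2000)/(2229/2500) − 1)/(1) = 679/8916 ≈ 7.6155%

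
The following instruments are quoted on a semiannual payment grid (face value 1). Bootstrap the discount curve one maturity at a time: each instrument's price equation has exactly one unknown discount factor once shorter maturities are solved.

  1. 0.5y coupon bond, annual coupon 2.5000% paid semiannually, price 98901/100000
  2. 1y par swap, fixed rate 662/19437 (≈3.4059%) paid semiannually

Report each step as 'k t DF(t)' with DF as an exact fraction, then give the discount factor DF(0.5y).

1 1/2 1221/1250
2 1 9669/10000
DF(0.5y) = 1221/1250 ≈ 0.976800

step 1 [0.5y] bond c/2=1/80: DF=(98901/100000 − 1/80·(0))/(1+1/80) = 1221/1250 ≈ 0.976800
step 2 [1y] swap r/2=331/19437: DF=(1 − 331/19437·(0.976800))/(1+331/19437) = 9669/10000 ≈ 0.966900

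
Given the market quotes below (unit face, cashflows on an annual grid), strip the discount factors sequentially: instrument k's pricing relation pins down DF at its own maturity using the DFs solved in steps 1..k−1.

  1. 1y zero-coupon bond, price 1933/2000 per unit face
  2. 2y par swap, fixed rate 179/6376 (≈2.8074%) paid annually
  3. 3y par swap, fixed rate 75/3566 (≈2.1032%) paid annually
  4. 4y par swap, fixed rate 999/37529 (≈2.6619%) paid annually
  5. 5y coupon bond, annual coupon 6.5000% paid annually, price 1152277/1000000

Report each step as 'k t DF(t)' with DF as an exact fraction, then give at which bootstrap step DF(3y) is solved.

1 1 1933/2000
2 2 9463/10000
3 3 47/50
4 4 9001/10000
5 5 8529/10000
DF(3y) is solved at step 3

step 1 [1y] zero: DF = P = 1933/2000 ≈ 0.966500
step 2 [2y] swap r/1=179/6376: DF=(1 − 179/6376·(0.966500))/(1+179/6376) = 9463/10000 ≈ 0.946300
step 3 [3y] swap r/1=75/3566: DF=(1 − 75/3566·(0.966500+0.946300))/(1+75/3566) = 47/50 ≈ 0.940000
step 4 [4y] swap r/1=999/37529: DF=(1 − 999/37529·(0.966500+0.946300+0.940000))/(1+999/37529) = 9001/10000 ≈ 0.900100
step 5 [5y] bond c/1=13/200: DF=(1152277/1000000 − 13/200·(0.966500+0.946300+0.940000+0.900100))/(1+13/200) = 8529/10000 ≈ 0.852900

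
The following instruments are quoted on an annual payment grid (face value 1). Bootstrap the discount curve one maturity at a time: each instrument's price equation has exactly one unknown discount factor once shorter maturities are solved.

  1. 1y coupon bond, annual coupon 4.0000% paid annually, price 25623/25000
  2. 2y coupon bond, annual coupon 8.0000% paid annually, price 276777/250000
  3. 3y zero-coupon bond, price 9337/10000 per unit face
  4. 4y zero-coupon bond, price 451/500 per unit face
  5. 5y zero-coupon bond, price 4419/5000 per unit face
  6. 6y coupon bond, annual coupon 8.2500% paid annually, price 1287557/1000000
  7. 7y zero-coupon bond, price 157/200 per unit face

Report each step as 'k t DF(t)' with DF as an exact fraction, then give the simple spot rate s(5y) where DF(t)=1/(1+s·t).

1 1 1971/2000
2 2 9521/10000
3 3 9337/10000
4 4 451/500
5 5 4419/5000
6 6 1669/2000
7 7 157/200
s(5y) = (1/(4419/5000) − 1)/(5) = 581/22095 ≈ 2.6296%

step 1 [1y] bond c/1=1/25: DF=(25623/25000 − 1/25·(0))/(1+1/25) = 1971/2000 ≈ 0.985500
step 2 [2y] bond c/1=2/25: DF=(276777/250000 − 2/25·(0.985500))/(1+2/25) = 9521/10000 ≈ 0.952100
step 3 [3y] zero: DF = P = 9337/10000 ≈ 0.933700
step 4 [4y] zero: DF = P = 451/500 ≈ 0.902000
step 5 [5y] zero: DF = P = 4419/5000 ≈ 0.883800
step 6 [6y] bond c/1=33/400: DF=(1287557/1000000 − 33/400·(0.985500+0.952100+0.933700+0.902000+0.883800))/(1+33/400) = 1669/2000 ≈ 0.834500
step 7 [7y] zero: DF = P = 157/200 ≈ 0.785000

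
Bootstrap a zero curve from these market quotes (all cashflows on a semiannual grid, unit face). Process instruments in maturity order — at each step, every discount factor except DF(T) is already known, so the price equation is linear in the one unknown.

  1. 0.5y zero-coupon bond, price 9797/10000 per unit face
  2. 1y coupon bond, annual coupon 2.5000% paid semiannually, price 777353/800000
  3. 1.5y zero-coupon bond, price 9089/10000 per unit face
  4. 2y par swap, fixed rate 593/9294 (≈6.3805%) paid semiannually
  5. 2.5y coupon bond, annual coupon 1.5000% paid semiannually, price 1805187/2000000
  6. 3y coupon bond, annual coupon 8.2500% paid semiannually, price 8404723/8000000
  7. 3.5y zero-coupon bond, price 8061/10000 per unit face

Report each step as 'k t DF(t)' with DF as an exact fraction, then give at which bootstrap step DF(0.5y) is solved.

1 1/2 9797/10000
2 1 2369/2500
3 3/2 9089/10000
4 2 4407/5000
5 5/2 4341/5000
6 3 8273/10000
7 7/2 8061/10000
DF(0.5y) is solved at step 1

step 1 [0.5y] zero: DF = P = 9797/10000 ≈ 0.979700
step 2 [1y] bond c/2=1/80: DF=(777353/800000 − 1/80·(0.979700))/(1+1/80) = 2369/2500 ≈ 0.947600
step 3 [1.5y] zero: DF = P = 9089/10000 ≈ 0.908900
step 4 [2y] swap r/2=593/18588: DF=(1 − 593/18588·(0.979700+0.947600+0.908900))/(1+593/18588) = 4407/5000 ≈ 0.881400
step 5 [2.5y] bond c/2=3/400: DF=(1805187/2000000 − 3/400·(0.979700+0.947600+0.908900+0.881400))/(1+3/400) = 4341/5000 ≈ 0.868200
step 6 [3y] bond c/2=33/800: DF=(8404723/8000000 − 33/800·(0.979700+0.947600+0.908900+0.881400+0.868200))/(1+33/800) = 8273/10000 ≈ 0.827300
step 7 [3.5y] zero: DF = P = 8061/10000 ≈ 0.806100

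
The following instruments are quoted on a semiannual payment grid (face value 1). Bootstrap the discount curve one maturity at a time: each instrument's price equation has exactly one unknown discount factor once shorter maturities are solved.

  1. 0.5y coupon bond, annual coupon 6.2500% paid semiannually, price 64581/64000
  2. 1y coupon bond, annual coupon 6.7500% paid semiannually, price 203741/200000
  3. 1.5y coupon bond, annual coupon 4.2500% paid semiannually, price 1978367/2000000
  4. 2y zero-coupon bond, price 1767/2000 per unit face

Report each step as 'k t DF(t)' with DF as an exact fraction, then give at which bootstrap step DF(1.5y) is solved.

1 1/2 1957/2000
2 1 1907/2000
3 3/2 2321/2500
4 2 1767/2000
DF(1.5y) is solved at step 3

step 1 [0.5y] bond c/2=1/32: DF=(64581/64000 − 1/32·(0))/(1+1/32) = 1957/2000 ≈ 0.978500
step 2 [1y] bond c/2=27/800: DF=(203741/200000 − 27/800·(0.978500))/(1+27/800) = 1907/2000 ≈ 0.953500
step 3 [1.5y] bond c/2=17/800: DF=(1978367/2000000 − 17/800·(0.978500+0.953500))/(1+17/800) = 2321/2500 ≈ 0.928400
step 4 [2y] zero: DF = P = 1767/2000 ≈ 0.883500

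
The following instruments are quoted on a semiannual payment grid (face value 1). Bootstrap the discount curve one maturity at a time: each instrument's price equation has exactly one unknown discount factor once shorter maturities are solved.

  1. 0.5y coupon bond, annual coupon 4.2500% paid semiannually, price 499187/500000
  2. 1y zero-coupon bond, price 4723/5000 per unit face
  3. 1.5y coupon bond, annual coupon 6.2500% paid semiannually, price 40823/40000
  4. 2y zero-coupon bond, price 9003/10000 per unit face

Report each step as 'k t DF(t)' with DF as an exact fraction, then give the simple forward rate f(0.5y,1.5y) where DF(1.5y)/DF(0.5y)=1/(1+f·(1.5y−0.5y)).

1 1/2 611/625
2 1 4723/5000
3 3/2 4657/5000
4 2 9003/10000
f(0.5y,1.5y) = ((611/625)/(4657/5000) − 1)/(1) = 231/4657 ≈ 4.9603%

step 1 [0.5y] bond c/2=17/800: DF=(499187/500000 − 17/800·(0))/(1+17/800) = 611/625 ≈ 0.977600
step 2 [1y] zero: DF = P = 4723/5000 ≈ 0.944600
step 3 [1.5y] bond c/2=1/32: DF=(40823/40000 − 1/32·(0.977600+0.944600))/(1+1/32) = 4657/5000 ≈ 0.931400
step 4 [2y] zero: DF = P = 9003/10000 ≈ 0.900300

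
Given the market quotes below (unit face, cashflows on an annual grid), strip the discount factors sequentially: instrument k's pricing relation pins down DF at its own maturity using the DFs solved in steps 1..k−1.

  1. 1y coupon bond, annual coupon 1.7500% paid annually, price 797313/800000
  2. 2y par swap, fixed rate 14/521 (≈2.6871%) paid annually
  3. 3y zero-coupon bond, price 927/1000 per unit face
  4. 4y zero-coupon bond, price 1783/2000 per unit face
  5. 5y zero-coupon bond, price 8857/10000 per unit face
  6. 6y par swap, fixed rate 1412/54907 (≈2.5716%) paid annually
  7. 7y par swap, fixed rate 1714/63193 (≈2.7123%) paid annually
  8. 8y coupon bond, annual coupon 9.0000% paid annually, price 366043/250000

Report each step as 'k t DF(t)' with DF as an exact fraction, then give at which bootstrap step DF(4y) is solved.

step 1 [1y] bond c/1=7/400: DF=(797313/800000 − 7/400·(0))/(1+7/400) = 1959/2000 ≈ 0.979500
step 2 [2y] swap r/1=14/521: DF=(1 − 14/521·(0.979500))/(1+14/521) = 4741/5000 ≈ 0.948200
step 3 [3y] zero: DF = P = 927/1000 ≈ 0.927000
step 4 [4y] zero: DF = P = 1783/2000 ≈ 0.891500
step 5 [5y] zero: DF = P = 8857/10000 ≈ 0.885700
step 6 [6y] swap r/1=1412/54907: DF=(1 − 1412/54907·(0.979500+0.948200+0.927000+0.891500+0.885700))/(1+1412/54907) = 2147/2500 ≈ 0.858800
step 7 [7y] swap r/1=1714/63193: DF=(1 − 1714/63193·(0.979500+0.948200+0.927000+0.891500+0.885700+0.858800))/(1+1714/63193) = 4143/5000 ≈ 0.828600
step 8 [8y] bond c/1=9/100: DF=(366043/250000 − 9/100·(0.979500+0.948200+0.927000+0.891500+0.885700+0.858800+0.828600))/(1+9/100) = 1643/2000 ≈ 0.821500

1 1 1959/2000
2 2 4741/5000
3 3 927/1000
4 4 1783/2000
5 5 8857/10000
6 6 2147/2500
7 7 4143/5000
8 8 1643/2000
DF(4y) is solved at step 4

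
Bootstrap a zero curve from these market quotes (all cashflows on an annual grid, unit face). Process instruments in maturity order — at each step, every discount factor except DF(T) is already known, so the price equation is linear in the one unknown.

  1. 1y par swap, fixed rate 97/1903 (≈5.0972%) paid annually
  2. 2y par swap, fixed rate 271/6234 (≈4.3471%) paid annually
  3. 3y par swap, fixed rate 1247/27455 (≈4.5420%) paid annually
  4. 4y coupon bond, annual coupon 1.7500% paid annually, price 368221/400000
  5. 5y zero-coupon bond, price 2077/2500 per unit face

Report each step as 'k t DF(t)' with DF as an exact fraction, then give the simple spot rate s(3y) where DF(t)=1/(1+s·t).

step 1 [1y] swap r/1=97/1903: DF=(1 − 97/1903·(0))/(1+97/1903) = 1903/2000 ≈ 0.951500
step 2 [2y] swap r/1=271/6234: DF=(1 − 271/6234·(0.951500))/(1+271/6234) = 9187/10000 ≈ 0.918700
step 3 [3y] swap r/1=1247/27455: DF=(1 − 1247/27455·(0.951500+0.918700))/(1+1247/27455) = 8753/10000 ≈ 0.875300
step 4 [4y] bond c/1=7/400: DF=(368221/400000 − 7/400·(0.951500+0.918700+0.875300))/(1+7/400) = 343/400 ≈ 0.857500
step 5 [5y] zero: DF = P = 2077/2500 ≈ 0.830800

1 1 1903/2000
2 2 9187/10000
3 3 8753/10000
4 4 343/400
5 5 2077/2500
s(3y) = (1/(8753/10000) − 1)/(3) = 1247/26259 ≈ 4.7488%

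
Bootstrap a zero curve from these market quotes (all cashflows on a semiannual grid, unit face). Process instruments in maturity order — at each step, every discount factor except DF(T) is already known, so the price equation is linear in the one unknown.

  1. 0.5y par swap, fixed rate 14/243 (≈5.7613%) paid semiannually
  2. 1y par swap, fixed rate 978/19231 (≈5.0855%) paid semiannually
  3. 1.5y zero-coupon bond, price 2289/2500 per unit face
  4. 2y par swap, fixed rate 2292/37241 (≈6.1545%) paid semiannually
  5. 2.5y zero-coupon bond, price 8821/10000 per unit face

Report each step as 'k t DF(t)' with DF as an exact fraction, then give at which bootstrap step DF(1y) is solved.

step 1 [0.5y] swap r/2=7/243: DF=(1 − 7/243·(0))/(1+7/243) = 243/250 ≈ 0.972000
step 2 [1y] swap r/2=489/19231: DF=(1 − 489/19231·(0.972000))/(1+489/19231) = 9511/10000 ≈ 0.951100
step 3 [1.5y] zero: DF = P = 2289/2500 ≈ 0.915600
step 4 [2y] swap r/2=1146/37241: DF=(1 − 1146/37241·(0.972000+0.951100+0.915600))/(1+1146/37241) = 4427/5000 ≈ 0.885400
step 5 [2.5y] zero: DF = P = 8821/10000 ≈ 0.882100

1 1/2 243/250
2 1 9511/10000
3 3/2 2289/2500
4 2 4427/5000
5 5/2 8821/10000
DF(1y) is solved at step 2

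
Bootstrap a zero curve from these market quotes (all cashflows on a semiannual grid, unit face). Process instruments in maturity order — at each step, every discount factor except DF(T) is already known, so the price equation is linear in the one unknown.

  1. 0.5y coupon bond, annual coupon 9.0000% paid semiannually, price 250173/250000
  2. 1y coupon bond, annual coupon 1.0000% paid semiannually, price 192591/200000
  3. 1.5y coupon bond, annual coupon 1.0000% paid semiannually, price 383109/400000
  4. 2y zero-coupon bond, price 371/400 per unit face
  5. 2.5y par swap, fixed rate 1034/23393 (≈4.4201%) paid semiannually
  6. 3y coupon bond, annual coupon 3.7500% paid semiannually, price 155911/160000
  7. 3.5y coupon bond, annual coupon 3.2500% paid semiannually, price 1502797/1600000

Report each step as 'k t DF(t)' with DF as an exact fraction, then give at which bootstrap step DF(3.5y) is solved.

step 1 [0.5y] bond c/2=9/200: DF=(250173/250000 − 9/200·(0))/(1+9/200) = 1197/1250 ≈ 0.957600
step 2 [1y] bond c/2=1/200: DF=(192591/200000 − 1/200·(0.957600))/(1+1/200) = 4767/5000 ≈ 0.953400
step 3 [1.5y] bond c/2=1/200: DF=(383109/400000 − 1/200·(0.957600+0.953400))/(1+1/200) = 1887/2000 ≈ 0.943500
step 4 [2y] zero: DF = P = 371/400 ≈ 0.927500
step 5 [2.5y] swap r/2=517/23393: DF=(1 − 517/23393·(0.957600+0.953400+0.943500+0.927500))/(1+517/23393) = 4483/5000 ≈ 0.896600
step 6 [3y] bond c/2=3/160: DF=(155911/160000 − 3/160·(0.957600+0.953400+0.943500+0.927500+0.896600))/(1+3/160) = 544/625 ≈ 0.870400
step 7 [3.5y] bond c/2=13/800: DF=(1502797/1600000 − 13/800·(0.957600+0.953400+0.943500+0.927500+0.896600+0.870400))/(1+13/800) = 1671/2000 ≈ 0.835500

1 1/2 1197/1250
2 1 4767/5000
3 3/2 1887/2000
4 2 371/400
5 5/2 4483/5000
6 3 544/625
7 7/2 1671/2000
DF(3.5y) is solved at step 7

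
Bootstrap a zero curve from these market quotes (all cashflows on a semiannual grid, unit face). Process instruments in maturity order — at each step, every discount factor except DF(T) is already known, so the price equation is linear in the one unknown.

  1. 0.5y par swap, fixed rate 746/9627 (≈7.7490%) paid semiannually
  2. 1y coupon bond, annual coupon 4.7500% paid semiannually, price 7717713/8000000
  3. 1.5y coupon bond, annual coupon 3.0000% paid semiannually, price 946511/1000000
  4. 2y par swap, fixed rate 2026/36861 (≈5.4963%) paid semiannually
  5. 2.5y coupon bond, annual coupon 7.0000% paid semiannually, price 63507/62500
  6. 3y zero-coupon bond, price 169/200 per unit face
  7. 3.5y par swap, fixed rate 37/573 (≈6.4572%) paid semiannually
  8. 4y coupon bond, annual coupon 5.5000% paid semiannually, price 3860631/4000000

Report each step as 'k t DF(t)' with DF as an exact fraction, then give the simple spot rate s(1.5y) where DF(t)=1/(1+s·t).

1 1/2 9627/10000
2 1 23/25
3 3/2 9047/10000
4 2 8987/10000
5 5/2 8571/10000
6 3 169/200
7 7/2 4001/5000
8 4 7737/10000
s(1.5y) = (1/(9047/10000) − 1)/(3/2) = 1906/27141 ≈ 7.0226%

step 1 [0.5y] swap r/2=373/9627: DF=(1 − 373/9627·(0))/(1+373/9627) = 9627/10000 ≈ 0.962700
step 2 [1y] bond c/2=19/800: DF=(7717713/8000000 − 19/800·(0.962700))/(1+19/800) = 23/25 ≈ 0.920000
step 3 [1.5y] bond c/2=3/200: DF=(946511/1000000 − 3/200·(0.962700+0.920000))/(1+3/200) = 9047/10000 ≈ 0.904700
step 4 [2y] swap r/2=1013/36861: DF=(1 − 1013/36861·(0.962700+0.920000+0.904700))/(1+1013/36861) = 8987/10000 ≈ 0.898700
step 5 [2.5y] bond c/2=7/200: DF=(63507/62500 − 7/200·(0.962700+0.920000+0.904700+0.898700))/(1+7/200) = 8571/10000 ≈ 0.857100
step 6 [3y] zero: DF = P = 169/200 ≈ 0.845000
step 7 [3.5y] swap r/2=37/1146: DF=(1 − 37/1146·(0.962700+0.920000+0.904700+0.898700+0.857100+0.845000))/(1+37/1146) = 4001/5000 ≈ 0.800200
step 8 [4y] bond c/2=11/400: DF=(3860631/4000000 − 11/400·(0.962700+0.920000+0.904700+0.898700+0.857100+0.845000+0.800200))/(1+11/400) = 7737/10000 ≈ 0.773700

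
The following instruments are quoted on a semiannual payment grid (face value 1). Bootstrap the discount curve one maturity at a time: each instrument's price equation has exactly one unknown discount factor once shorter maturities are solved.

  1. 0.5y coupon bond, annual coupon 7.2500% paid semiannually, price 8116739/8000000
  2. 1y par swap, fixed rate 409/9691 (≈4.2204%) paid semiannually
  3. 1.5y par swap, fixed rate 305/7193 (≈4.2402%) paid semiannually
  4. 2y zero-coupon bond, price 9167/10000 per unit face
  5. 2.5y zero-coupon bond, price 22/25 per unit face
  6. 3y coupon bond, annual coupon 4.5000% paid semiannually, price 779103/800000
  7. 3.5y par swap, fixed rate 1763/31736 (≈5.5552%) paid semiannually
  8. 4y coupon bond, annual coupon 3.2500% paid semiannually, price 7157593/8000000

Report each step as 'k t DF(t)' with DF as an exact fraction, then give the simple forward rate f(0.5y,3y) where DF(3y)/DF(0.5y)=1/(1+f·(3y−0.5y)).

step 1 [0.5y] bond c/2=29/800: DF=(8116739/8000000 − 29/800·(0))/(1+29/800) = 9791/10000 ≈ 0.979100
step 2 [1y] swap r/2=409/19382: DF=(1 − 409/19382·(0.979100))/(1+409/19382) = 9591/10000 ≈ 0.959100
step 3 [1.5y] swap r/2=305/14386: DF=(1 − 305/14386·(0.979100+0.959100))/(1+305/14386) = 939/1000 ≈ 0.939000
step 4 [2y] zero: DF = P = 9167/10000 ≈ 0.916700
step 5 [2.5y] zero: DF = P = 22/25 ≈ 0.880000
step 6 [3y] bond c/2=9/400: DF=(779103/800000 − 9/400·(0.979100+0.959100+0.939000+0.916700+0.880000))/(1+9/400) = 531/625 ≈ 0.849600
step 7 [3.5y] swap r/2=1763/63472: DF=(1 − 1763/63472·(0.979100+0.959100+0.939000+0.916700+0.880000+0.849600))/(1+1763/63472) = 8237/10000 ≈ 0.823700
step 8 [4y] bond c/2=13/800: DF=(7157593/8000000 − 13/800·(0.979100+0.959100+0.939000+0.916700+0.880000+0.849600+0.823700))/(1+13/800) = 7789/10000 ≈ 0.778900

1 1/2 9791/10000
2 1 9591/10000
3 3/2 939/1000
4 2 9167/10000
5 5/2 22/25
6 3 531/625
7 7/2 8237/10000
8 4 7789/10000
f(0.5y,3y) = ((9791/10000)/(531/625) − 1)/(5/2) = 259/4248 ≈ 6.0970%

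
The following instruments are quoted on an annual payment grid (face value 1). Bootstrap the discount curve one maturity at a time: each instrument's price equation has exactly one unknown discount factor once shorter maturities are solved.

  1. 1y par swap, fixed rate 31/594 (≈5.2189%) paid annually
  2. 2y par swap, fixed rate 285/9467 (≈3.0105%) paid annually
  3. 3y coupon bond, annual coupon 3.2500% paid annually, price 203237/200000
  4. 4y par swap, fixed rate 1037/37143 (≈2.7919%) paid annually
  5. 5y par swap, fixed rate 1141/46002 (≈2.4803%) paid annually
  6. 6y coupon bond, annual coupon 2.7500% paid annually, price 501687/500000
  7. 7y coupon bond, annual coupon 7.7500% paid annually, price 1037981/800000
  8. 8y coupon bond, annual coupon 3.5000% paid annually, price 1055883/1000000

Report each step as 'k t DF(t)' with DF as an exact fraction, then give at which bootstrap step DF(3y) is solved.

step 1 [1y] swap r/1=31/594: DF=(1 − 31/594·(0))/(1+31/594) = 594/625 ≈ 0.950400
step 2 [2y] swap r/1=285/9467: DF=(1 − 285/9467·(0.950400))/(1+285/9467) = 943/1000 ≈ 0.943000
step 3 [3y] bond c/1=13/400: DF=(203237/200000 − 13/400·(0.950400+0.943000))/(1+13/400) = 4623/5000 ≈ 0.924600
step 4 [4y] swap r/1=1037/37143: DF=(1 − 1037/37143·(0.950400+0.943000+0.924600))/(1+1037/37143) = 8963/10000 ≈ 0.896300
step 5 [5y] swap r/1=1141/46002: DF=(1 − 1141/46002·(0.950400+0.943000+0.924600+0.896300))/(1+1141/46002) = 8859/10000 ≈ 0.885900
step 6 [6y] bond c/1=11/400: DF=(501687/500000 − 11/400·(0.950400+0.943000+0.924600+0.896300+0.885900))/(1+11/400) = 4267/5000 ≈ 0.853400
step 7 [7y] bond c/1=31/400: DF=(1037981/800000 − 31/400·(0.950400+0.943000+0.924600+0.896300+0.885900+0.853400))/(1+31/400) = 8119/10000 ≈ 0.811900
step 8 [8y] bond c/1=7/200: DF=(1055883/1000000 − 7/200·(0.950400+0.943000+0.924600+0.896300+0.885900+0.853400+0.811900))/(1+7/200) = 8083/10000 ≈ 0.808300

1 1 594/625
2 2 943/1000
3 3 4623/5000
4 4 8963/10000
5 5 8859/10000
6 6 4267/5000
7 7 8119/10000
8 8 8083/10000
DF(3y) is solved at step 3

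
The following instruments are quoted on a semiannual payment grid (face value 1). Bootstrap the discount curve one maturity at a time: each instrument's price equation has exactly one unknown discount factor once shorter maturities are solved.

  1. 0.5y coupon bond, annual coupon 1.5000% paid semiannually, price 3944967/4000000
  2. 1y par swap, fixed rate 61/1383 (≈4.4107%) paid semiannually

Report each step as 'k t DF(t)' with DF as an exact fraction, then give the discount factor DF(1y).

step 1 [0.5y] bond c/2=3/400: DF=(3944967/4000000 − 3/400·(0))/(1+3/400) = 9789/10000 ≈ 0.978900
step 2 [1y] swap r/2=61/2766: DF=(1 − 61/2766·(0.978900))/(1+61/2766) = 9573/10000 ≈ 0.957300

1 1/2 9789/10000
2 1 9573/10000
DF(1y) = 9573/10000 ≈ 0.957300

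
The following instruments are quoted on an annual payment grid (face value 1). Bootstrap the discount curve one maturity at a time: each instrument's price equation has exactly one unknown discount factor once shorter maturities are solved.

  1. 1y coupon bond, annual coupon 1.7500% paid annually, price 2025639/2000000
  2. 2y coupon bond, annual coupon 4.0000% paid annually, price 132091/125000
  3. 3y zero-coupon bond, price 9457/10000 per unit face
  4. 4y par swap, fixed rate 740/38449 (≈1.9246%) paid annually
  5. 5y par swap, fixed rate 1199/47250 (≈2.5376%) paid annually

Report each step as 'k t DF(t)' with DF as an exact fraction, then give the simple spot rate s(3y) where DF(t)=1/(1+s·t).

step 1 [1y] bond c/1=7/400: DF=(2025639/2000000 − 7/400·(0))/(1+7/400) = 4977/5000 ≈ 0.995400
step 2 [2y] bond c/1=1/25: DF=(132091/125000 − 1/25·(0.995400))/(1+1/25) = 4889/5000 ≈ 0.977800
step 3 [3y] zero: DF = P = 9457/10000 ≈ 0.945700
step 4 [4y] swap r/1=740/38449: DF=(1 − 740/38449·(0.995400+0.977800+0.945700))/(1+740/38449) = 463/500 ≈ 0.926000
step 5 [5y] swap r/1=1199/47250: DF=(1 − 1199/47250·(0.995400+0.977800+0.945700+0.926000))/(1+1199/47250) = 8801/10000 ≈ 0.880100

1 1 4977/5000
2 2 4889/5000
3 3 9457/10000
4 4 463/500
5 5 8801/10000
s(3y) = (1/(9457/10000) − 1)/(3) = 181/9457 ≈ 1.9139%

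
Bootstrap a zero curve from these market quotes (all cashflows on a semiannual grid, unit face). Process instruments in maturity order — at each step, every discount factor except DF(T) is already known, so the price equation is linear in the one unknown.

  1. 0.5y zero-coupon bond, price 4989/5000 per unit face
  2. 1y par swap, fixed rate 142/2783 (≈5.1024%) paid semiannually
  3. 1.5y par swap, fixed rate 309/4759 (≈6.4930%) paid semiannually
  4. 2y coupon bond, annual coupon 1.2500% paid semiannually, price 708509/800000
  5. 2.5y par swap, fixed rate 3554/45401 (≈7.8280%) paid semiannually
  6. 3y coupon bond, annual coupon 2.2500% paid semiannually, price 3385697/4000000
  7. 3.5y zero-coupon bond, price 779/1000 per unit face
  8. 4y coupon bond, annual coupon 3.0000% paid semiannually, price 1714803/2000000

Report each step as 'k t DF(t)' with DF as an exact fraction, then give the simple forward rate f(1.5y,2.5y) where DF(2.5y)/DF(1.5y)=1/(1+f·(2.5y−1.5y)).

1 1/2 4989/5000
2 1 9503/10000
3 3/2 9073/10000
4 2 539/625
5 5/2 8223/10000
6 3 1573/2000
7 7/2 779/1000
8 4 1509/2000
f(1.5y,2.5y) = ((9073/10000)/(8223/10000) − 1)/(1) = 850/8223 ≈ 10.3369%

step 1 [0.5y] zero: DF = P = 4989/5000 ≈ 0.997800
step 2 [1y] swap r/2=71/2783: DF=(1 − 71/2783·(0.997800))/(1+71/2783) = 9503/10000 ≈ 0.950300
step 3 [1.5y] swap r/2=309/9518: DF=(1 − 309/9518·(0.997800+0.950300))/(1+309/9518) = 9073/10000 ≈ 0.907300
step 4 [2y] bond c/2=1/160: DF=(708509/800000 − 1/160·(0.997800+0.950300+0.907300))/(1+1/160) = 539/625 ≈ 0.862400
step 5 [2.5y] swap r/2=1777/45401: DF=(1 − 1777/45401·(0.997800+0.950300+0.907300+0.862400))/(1+1777/45401) = 8223/10000 ≈ 0.822300
step 6 [3y] bond c/2=9/800: DF=(3385697/4000000 − 9/800·(0.997800+0.950300+0.907300+0.862400+0.822300))/(1+9/800) = 1573/2000 ≈ 0.786500
step 7 [3.5y] zero: DF = P = 779/1000 ≈ 0.779000
step 8 [4y] bond c/2=3/200: DF=(1714803/2000000 − 3/200·(0.997800+0.950300+0.907300+0.862400+0.822300+0.786500+0.779000))/(1+3/200) = 1509/2000 ≈ 0.754500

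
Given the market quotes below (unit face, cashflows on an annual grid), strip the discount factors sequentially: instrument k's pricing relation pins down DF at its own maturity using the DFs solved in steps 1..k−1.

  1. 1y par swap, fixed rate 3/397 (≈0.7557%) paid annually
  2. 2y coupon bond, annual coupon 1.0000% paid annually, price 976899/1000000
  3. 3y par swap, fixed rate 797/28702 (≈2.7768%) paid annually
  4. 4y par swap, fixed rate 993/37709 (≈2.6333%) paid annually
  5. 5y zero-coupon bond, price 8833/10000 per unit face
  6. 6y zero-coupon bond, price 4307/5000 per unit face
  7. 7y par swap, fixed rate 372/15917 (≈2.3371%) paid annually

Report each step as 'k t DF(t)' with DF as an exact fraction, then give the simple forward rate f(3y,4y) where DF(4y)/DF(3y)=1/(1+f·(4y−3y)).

1 1 397/400
2 2 4787/5000
3 3 9203/10000
4 4 9007/10000
5 5 8833/10000
6 6 4307/5000
7 7 532/625
f(3y,4y) = ((9203/10000)/(9007/10000) − 1)/(1) = 196/9007 ≈ 2.1761%

step 1 [1y] swap r/1=3/397: DF=(1 − 3/397·(0))/(1+3/397) = 397/400 ≈ 0.992500
step 2 [2y] bond c/1=1/100: DF=(976899/1000000 − 1/100·(0.992500))/(1+1/100) = 4787/5000 ≈ 0.957400
step 3 [3y] swap r/1=797/28702: DF=(1 − 797/28702·(0.992500+0.957400))/(1+797/28702) = 9203/10000 ≈ 0.920300
step 4 [4y] swap r/1=993/37709: DF=(1 − 993/37709·(0.992500+0.957400+0.920300))/(1+993/37709) = 9007/10000 ≈ 0.900700
step 5 [5y] zero: DF = P = 8833/10000 ≈ 0.883300
step 6 [6y] zero: DF = P = 4307/5000 ≈ 0.861400
step 7 [7y] swap r/1=372/15917: DF=(1 − 372/15917·(0.992500+0.957400+0.920300+0.900700+0.883300+0.861400))/(1+372/15917) = 532/625 ≈ 0.851200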